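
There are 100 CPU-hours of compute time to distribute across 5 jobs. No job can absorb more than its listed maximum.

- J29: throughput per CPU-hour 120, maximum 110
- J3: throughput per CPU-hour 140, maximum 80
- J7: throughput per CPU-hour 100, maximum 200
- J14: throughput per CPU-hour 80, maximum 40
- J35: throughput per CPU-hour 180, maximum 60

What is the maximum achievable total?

Rank by throughput per CPU-hour: J35 180 > J3 140 > J29 120 > J7 100 > J14 80.
J35: +60 to 60 (cap) ; 40 left.
Only 40 left; J3 takes them to reach 40.
Total = 140×40 + 180×60 = 16400.

16400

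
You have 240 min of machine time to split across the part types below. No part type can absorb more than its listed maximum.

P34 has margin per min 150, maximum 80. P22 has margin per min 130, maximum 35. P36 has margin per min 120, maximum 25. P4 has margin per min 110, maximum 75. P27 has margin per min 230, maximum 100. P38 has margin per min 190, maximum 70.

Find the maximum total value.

46800

Highest margin per min first: P27 230 > P38 190 > P34 150 > P22 130 > P36 120 > P4 110.
P27 takes 100 to reach its cap of 100 → 140 left.
P38: +70 to 70 (cap) → 70 left.
P34 has room for 80 but only 70 remain, so it gets 70.
Total = 150×70 + 230×100 + 190×70 = 46800.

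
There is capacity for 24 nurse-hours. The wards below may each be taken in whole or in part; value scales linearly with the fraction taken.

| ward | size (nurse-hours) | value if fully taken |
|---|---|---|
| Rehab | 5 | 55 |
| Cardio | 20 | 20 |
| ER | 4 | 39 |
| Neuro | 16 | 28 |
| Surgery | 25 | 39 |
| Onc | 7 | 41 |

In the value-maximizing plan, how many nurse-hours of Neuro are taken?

8

Best value per unit of size first: Rehab 55/5≈11, ER 39/4≈9.75, Onc 41/7≈5.86, Neuro 28/16≈1.75, Surgery 39/25≈1.56, Cardio 20/20≈1.
All 5 nurse-hours of Rehab fit (value 55) — 19 remain.
All 4 nurse-hours of ER fit (value 39) — 15 remain.
All 7 nurse-hours of Onc fit (value 41) — 8 remain.
Only 8 nurse-hours remain; take 8/16 of Neuro for value 28×8/16 = 14.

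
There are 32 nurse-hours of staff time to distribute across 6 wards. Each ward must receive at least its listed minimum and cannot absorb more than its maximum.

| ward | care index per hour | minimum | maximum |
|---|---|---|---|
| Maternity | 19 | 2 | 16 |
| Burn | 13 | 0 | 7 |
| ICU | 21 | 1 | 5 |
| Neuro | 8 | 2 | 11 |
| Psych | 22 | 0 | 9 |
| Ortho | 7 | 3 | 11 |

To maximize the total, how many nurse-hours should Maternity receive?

Meeting every minimum uses 2+0+1+2+0+3 = 8 nurse-hours, leaving 24.
Highest care index per hour first: Psych 22 > ICU 21 > Maternity 19 > Burn 13 > Neuro 8 > Ortho 7.
Give Psych 9 more to hit its cap of 9 → 15 left.
ICU takes 4 more to reach its cap of 5 → 11 left.
Maternity has room for 14 more but only 11 remain, so it gets 13.

13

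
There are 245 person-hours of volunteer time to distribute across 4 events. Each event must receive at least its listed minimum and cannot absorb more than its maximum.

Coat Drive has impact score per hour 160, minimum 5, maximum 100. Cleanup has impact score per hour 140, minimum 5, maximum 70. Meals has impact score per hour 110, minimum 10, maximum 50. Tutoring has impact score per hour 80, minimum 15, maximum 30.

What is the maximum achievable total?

Meeting every minimum uses 5+5+10+15 = 35 person-hours, leaving 210.
Rank by impact score per hour: Coat Drive 160 > Cleanup 140 > Meals 110 > Tutoring 80.
Give Coat Drive 95 more to hit its cap of 100 — 115 left.
Give Cleanup 65 more to hit its cap of 70 — 50 left.
Meals: +40 to 50 (cap) — 10 left.
Only 10 left; Tutoring takes them to reach 25.
Total = 160×100 + 140×70 + 110×50 + 80×25 = 33300.

33300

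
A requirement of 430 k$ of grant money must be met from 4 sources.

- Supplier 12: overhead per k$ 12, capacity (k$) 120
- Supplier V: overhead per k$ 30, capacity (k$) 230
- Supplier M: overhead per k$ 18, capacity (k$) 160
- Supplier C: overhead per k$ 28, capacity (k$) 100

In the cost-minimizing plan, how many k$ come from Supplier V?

Cheapest first:
Take 120 from Supplier 12 at 12 — need 310 more.
Supplier M (18): use full 160 — 150 k$ to go.
Supplier C at 28: take all 100 k$ — 50 still needed.
Supplier V at 30: take 50 of its 230 — requirement met.

50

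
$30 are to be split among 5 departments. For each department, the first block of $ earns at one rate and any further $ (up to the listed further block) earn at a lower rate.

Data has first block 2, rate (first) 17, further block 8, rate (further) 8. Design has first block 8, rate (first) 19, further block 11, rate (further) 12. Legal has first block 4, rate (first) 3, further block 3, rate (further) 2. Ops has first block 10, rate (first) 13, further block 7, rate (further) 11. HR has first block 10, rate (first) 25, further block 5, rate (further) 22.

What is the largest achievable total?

Rank every tier by rate: HR/tier1 25 > HR/tier2 22 > Design/tier1 19 > Data/tier1 17 > Ops/tier1 13 > Design/tier2 12 > Ops/tier2 11 > Data/tier2 8 > Legal/tier1 3 > Legal/tier2 2.
HR/tier1 (25): +10 — 20 left.
HR tier2 at 22: fill all 5 — 15 left.
Design tier1 at 19: fill all 8 — 7 left.
Data/tier1 (17): +2 — 5 left.
Ops tier1 at 13: only 5 left, fill 5.
Total = 25×10 + 22×5 + 19×8 + 17×2 + 13×5 = 611.

611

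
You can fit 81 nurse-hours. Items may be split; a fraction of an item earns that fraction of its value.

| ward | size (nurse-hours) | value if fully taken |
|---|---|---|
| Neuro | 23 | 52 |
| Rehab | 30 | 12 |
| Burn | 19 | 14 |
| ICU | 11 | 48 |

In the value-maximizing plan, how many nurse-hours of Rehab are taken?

Rank by value-to-size ratio: ICU 48/11≈4.36, Neuro 52/23≈2.26, Burn 14/19≈0.737, Rehab 12/30≈0.4.
ICU: take in full, 11 nurse-hours for value 48 — 70 left.
Neuro: take in full, 23 nurse-hours for value 52 — 47 left.
Burn: take in full, 19 nurse-hours for value 14 — 28 left.
Only 28 nurse-hours remain; take 28/30 of Rehab for value 12×28/30 = 11.2.

28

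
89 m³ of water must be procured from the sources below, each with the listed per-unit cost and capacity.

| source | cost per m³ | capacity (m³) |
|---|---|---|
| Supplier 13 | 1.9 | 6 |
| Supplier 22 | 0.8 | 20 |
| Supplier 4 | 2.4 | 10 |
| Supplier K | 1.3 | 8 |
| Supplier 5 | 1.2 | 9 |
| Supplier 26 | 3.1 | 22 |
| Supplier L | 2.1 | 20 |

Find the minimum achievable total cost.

164.2

Fill from the cheapest source first.
Supplier 22 at 0.8: take all 20 m³ → 69 still needed.
Take 9 from Supplier 5 at 1.2 → need 60 more.
Supplier K at 1.3: take all 8 m³ → 52 still needed.
Take 6 from Supplier 13 at 1.9 → need 46 more.
Supplier L (2.1): use full 20 → 26 m³ to go.
Take 10 from Supplier 4 at 2.4 → need 16 more.
Supplier 26 (3.1): take the remaining 16 → done.
Cost = 20×0.8 + 9×1.2 + 8×1.3 + 6×1.9 + 20×2.1 + 10×2.4 + 16×3.1 = 164.2.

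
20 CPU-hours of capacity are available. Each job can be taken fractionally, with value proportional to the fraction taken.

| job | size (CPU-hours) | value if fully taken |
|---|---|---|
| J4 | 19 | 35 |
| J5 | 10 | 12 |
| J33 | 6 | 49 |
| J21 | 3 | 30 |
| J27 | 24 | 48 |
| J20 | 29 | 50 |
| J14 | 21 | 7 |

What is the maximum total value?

Best value per unit of size first: J21 30/3≈10, J33 49/6≈8.17, J27 48/24≈2, J4 35/19≈1.84, J20 50/29≈1.72, J5 12/10≈1.2, J14 7/21≈0.333.
Take all of J21 (3 CPU-hours, value 30) — 17 CPU-hours left.
J33: take in full, 6 CPU-hours for value 49 — 11 left.
Only 11 CPU-hours remain; take 11/24 of J27 for value 48×11/24 = 22.
Total value = 101.

101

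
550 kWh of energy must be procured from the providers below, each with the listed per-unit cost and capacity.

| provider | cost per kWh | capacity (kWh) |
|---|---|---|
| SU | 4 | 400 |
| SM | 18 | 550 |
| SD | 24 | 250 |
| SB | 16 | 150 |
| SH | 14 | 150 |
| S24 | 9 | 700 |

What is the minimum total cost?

Cheapest first:
SU at 4: take all 400 kWh ; 150 still needed.
Take 150 from S24 at 9 to finish.
SH, SB, SM, SD: unused.
Cost = 400×4 + 150×9 = 2950.

2950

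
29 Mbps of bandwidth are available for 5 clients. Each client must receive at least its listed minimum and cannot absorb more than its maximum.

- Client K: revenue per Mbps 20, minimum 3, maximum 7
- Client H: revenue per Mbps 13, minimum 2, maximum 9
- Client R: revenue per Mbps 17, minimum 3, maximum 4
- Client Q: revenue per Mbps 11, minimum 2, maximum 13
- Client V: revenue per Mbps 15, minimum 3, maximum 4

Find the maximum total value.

Meeting every minimum uses 3+2+3+2+3 = 13 Mbps, leaving 16.
Rank by revenue per Mbps: Client K 20 > Client R 17 > Client V 15 > Client H 13 > Client Q 11.
Client K: +4 to 7 (cap) ; 12 left.
Give Client R 1 more to hit its cap of 4 ; 11 left.
Client V: +1 to 4 (cap) ; 10 left.
Client H takes 7 more to reach its cap of 9 ; 3 left.
Only 3 left; Client Q takes them to reach 5.
Total = 20×7 + 13×9 + 17×4 + 11×5 + 15×4 = 440.

440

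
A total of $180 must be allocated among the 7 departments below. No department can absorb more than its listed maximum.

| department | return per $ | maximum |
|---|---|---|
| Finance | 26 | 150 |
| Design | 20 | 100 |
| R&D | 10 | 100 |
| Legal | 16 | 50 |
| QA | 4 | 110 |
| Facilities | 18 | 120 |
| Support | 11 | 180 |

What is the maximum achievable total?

Rank by return per $: Finance 26 > Design 20 > Facilities 18 > Legal 16 > Support 11 > R&D 10 > QA 4.
Give Finance 150 to hit its cap of 150 — 30 left.
Design: +30 (room for 100) → 30. Pool exhausted.
Total = 26×150 + 20×30 = 4500.

4500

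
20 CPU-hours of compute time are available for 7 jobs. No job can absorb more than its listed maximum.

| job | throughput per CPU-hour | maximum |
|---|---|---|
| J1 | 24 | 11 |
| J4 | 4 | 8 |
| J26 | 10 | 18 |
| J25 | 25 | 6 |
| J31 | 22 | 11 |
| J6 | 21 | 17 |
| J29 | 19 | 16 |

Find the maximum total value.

480

Order the jobs by throughput per CPU-hour: J25 25 > J1 24 > J31 22 > J6 21 > J29 19 > J26 10 > J4 4.
Give J25 6 to hit its cap of 6 → 14 left.
J1: +11 to 11 (cap) → 3 left.
J31 has room for 11 but only 3 remain, so it gets 3.
Total = 24×11 + 25×6 + 22×3 = 480.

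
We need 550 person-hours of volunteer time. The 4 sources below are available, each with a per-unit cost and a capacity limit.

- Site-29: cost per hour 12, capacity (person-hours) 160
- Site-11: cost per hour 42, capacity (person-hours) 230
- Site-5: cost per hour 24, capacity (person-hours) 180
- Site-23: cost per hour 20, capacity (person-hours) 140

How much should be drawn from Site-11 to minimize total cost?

Use sources in increasing cost order.
Site-29 (12): use full 160 — 390 person-hours to go.
Take 140 from Site-23 at 20 — need 250 more.
Site-5 at 24: take all 180 person-hours — 70 still needed.
Site-11 (42): take the remaining 70 — done.

70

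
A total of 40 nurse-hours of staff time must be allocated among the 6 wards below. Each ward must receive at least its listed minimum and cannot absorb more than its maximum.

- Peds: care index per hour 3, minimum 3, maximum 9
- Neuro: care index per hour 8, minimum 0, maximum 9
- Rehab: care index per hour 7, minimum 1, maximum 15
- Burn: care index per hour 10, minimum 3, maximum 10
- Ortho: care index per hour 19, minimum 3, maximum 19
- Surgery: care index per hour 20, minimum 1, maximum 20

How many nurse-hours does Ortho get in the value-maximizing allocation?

13

Meeting every minimum uses 3+0+1+3+3+1 = 11 nurse-hours, leaving 29.
Rank by care index per hour: Surgery 20 > Ortho 19 > Burn 10 > Neuro 8 > Rehab 7 > Peds 3.
Give Surgery 19 more to hit its cap of 20 — 10 left.
Ortho: +10 (room for 16) → 13. Pool exhausted.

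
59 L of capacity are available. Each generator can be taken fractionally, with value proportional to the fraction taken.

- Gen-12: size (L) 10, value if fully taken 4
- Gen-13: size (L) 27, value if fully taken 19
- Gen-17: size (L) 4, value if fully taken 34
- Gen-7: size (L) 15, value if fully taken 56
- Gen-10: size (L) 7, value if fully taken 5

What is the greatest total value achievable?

116.4

Sort by value density: Gen-17 34/4≈8.5, Gen-7 56/15≈3.73, Gen-10 5/7≈0.714, Gen-13 19/27≈0.704, Gen-12 4/10≈0.4.
Gen-17: take in full, 4 L for value 34 ; 55 left.
Gen-7: take in full, 15 L for value 56 ; 40 left.
Gen-10: take in full, 7 L for value 5 ; 33 left.
Gen-13: take in full, 27 L for value 19 ; 6 left.
Only 6 L remain; take 6/10 of Gen-12 for value 4×6/10 = 2.4.
Total value = 116.4.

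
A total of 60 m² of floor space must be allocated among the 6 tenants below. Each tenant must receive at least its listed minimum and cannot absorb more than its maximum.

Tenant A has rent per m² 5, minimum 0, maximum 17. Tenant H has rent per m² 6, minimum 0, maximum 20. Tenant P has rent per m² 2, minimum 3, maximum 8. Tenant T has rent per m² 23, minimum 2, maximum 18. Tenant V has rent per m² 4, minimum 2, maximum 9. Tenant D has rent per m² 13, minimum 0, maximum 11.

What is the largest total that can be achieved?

Meeting every minimum uses 0+0+3+2+2+0 = 7 m², leaving 53.
Order the tenants by rent per m²: Tenant T 23 > Tenant D 13 > Tenant H 6 > Tenant A 5 > Tenant V 4 > Tenant P 2.
Tenant T: +16 to 18 (cap) → 37 left.
Give Tenant D 11 more to hit its cap of 11 → 26 left.
Tenant H takes 20 more to reach its cap of 20 → 6 left.
Only 6 left; Tenant A takes them to reach 6.
Total = 5×6 + 6×20 + 2×3 + 23×18 + 4×2 + 13×11 = 721.

721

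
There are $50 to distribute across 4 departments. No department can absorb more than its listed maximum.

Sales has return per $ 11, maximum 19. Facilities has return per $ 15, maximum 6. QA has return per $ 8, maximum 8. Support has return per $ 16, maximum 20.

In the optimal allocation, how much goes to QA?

5

Highest return per $ first: Support 16 > Facilities 15 > Sales 11 > QA 8.
Support: +20 to 20 (cap) — 30 left.
Facilities takes 6 to reach its cap of 6 — 24 left.
Give Sales 19 to hit its cap of 19 — 5 left.
QA has room for 8 but only 5 remain, so it gets 5.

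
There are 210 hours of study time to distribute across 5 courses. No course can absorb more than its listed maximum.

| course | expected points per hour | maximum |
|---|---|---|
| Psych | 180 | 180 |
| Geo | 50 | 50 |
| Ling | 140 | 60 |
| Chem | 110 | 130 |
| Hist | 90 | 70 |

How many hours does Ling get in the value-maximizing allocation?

Highest expected points per hour first: Psych 180 > Ling 140 > Chem 110 > Hist 90 > Geo 50.
Psych takes 180 to reach its cap of 180 — 30 left.
Ling has room for 60 but only 30 remain, so it gets 30.

30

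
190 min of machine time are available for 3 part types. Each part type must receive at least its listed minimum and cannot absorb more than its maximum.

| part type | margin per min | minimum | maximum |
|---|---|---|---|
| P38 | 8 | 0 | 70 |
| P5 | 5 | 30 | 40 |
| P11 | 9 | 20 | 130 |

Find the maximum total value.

Meeting every minimum uses 0+30+20 = 50 min, leaving 140.
Highest margin per min first: P11 9 > P38 8 > P5 5.
P11 takes 110 more to reach its cap of 130 — 30 left.
P38 has room for 70 more but only 30 remain, so it gets 30.
Total = 8×30 + 5×30 + 9×130 = 1560.

1560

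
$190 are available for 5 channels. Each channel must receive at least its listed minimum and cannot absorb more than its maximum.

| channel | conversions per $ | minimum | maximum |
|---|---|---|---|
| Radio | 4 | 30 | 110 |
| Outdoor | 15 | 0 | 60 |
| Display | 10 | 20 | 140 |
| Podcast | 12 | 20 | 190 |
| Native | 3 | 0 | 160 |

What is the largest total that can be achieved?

2180

Meeting every minimum uses 30+0+20+20+0 = 70 $, leaving 120.
Order the channels by conversions per $: Outdoor 15 > Podcast 12 > Display 10 > Radio 4 > Native 3.
Outdoor takes 60 more to reach its cap of 60 — 60 left.
Only 60 left; Podcast takes them to reach 80.
Total = 4×30 + 15×60 + 10×20 + 12×80 = 2180.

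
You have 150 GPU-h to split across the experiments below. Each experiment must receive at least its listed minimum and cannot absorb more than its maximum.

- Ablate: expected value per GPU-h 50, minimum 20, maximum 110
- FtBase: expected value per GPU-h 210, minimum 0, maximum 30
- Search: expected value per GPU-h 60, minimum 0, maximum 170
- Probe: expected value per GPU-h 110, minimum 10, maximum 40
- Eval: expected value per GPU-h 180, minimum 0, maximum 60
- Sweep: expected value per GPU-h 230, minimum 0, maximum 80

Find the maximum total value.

Meeting every minimum uses 20+0+0+10+0+0 = 30 GPU-h, leaving 120.
Rank by expected value per GPU-h: Sweep 230 > FtBase 210 > Eval 180 > Probe 110 > Search 60 > Ablate 50.
Sweep: +80 to 80 (cap) — 40 left.
Give FtBase 30 more to hit its cap of 30 — 10 left.
Eval has room for 60 more but only 10 remain, so it gets 10.
Total = 50×20 + 210×30 + 110×10 + 180×10 + 230×80 = 28600.

28600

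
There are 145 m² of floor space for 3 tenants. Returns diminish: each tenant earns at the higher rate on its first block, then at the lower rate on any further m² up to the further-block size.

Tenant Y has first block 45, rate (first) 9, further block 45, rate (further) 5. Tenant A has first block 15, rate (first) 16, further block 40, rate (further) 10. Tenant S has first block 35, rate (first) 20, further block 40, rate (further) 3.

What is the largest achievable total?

1795

Order all 6 blocks by rate: Tenant S/tier1 20 > Tenant A/tier1 16 > Tenant A/tier2 10 > Tenant Y/tier1 9 > Tenant Y/tier2 5 > Tenant S/tier2 3.
Tenant S/tier1 (20): +35 ; 110 left.
Tenant A tier1 at 16: fill all 15 ; 95 left.
Tenant A/tier2 (10): +40 ; 55 left.
Tenant Y tier1 at 9: fill all 45 ; 10 left.
Tenant Y/tier2: +10 of 45 at 5; pool empty.
Total = 20×35 + 16×15 + 10×40 + 9×45 + 5×10 = 1795.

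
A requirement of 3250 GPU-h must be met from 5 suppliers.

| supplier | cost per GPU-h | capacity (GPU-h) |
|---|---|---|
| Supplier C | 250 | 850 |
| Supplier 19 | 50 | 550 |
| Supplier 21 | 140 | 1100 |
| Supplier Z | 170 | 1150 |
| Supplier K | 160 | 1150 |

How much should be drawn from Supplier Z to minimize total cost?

Use suppliers in increasing cost order.
Take 550 from Supplier 19 at 50 — need 2700 more.
Take 1100 from Supplier 21 at 140 — need 1600 more.
Supplier K at 160: take all 1150 GPU-h — 450 still needed.
Take 450 from Supplier Z at 170 to finish.
Supplier C: unused.

450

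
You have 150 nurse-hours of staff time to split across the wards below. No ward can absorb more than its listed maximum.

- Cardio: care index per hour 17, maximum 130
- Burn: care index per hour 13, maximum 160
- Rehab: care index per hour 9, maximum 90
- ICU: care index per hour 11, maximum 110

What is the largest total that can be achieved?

Rank by care index per hour: Cardio 17 > Burn 13 > ICU 11 > Rehab 9.
Give Cardio 130 to hit its cap of 130 ; 20 left.
Burn has room for 160 but only 20 remain, so it gets 20.
Total = 17×130 + 13×20 = 2470.

2470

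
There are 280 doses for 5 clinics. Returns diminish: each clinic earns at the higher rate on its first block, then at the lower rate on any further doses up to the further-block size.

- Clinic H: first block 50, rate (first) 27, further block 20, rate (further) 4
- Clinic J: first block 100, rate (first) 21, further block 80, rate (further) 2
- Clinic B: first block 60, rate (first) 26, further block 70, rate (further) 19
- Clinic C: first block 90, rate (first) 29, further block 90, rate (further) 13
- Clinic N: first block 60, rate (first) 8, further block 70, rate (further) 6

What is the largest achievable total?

Rank every tier by rate: Clinic C/T1 29 > Clinic H/T1 27 > Clinic B/T1 26 > Clinic J/T1 21 > Clinic B/T2 19 > Clinic C/T2 13 > Clinic N/T1 8 > Clinic N/T2 6 > Clinic H/T2 4 > Clinic J/T2 2.
Clinic C T1 at 29: fill all 90 — 190 left.
Clinic H/T1 (27): +50 — 140 left.
Clinic B/T1 (26): +60 — 80 left.
Clinic J/T1: +80 of 100 at 21; pool empty.
Total = 29×90 + 27×50 + 26×60 + 21×80 = 7200.

7200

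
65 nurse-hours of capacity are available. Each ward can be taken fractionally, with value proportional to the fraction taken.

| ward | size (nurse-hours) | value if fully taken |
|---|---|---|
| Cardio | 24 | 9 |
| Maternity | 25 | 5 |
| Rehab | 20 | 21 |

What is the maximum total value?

34.2

Sort by value density: Rehab 21/20≈1.05, Cardio 9/24≈0.375, Maternity 5/25≈0.2.
Rehab: take in full, 20 nurse-hours for value 21 — 45 left.
Take all of Cardio (24 nurse-hours, value 9) — 21 nurse-hours left.
Only 21 nurse-hours remain; take 21/25 of Maternity for value 5×21/25 = 4.2.
Total value = 34.2.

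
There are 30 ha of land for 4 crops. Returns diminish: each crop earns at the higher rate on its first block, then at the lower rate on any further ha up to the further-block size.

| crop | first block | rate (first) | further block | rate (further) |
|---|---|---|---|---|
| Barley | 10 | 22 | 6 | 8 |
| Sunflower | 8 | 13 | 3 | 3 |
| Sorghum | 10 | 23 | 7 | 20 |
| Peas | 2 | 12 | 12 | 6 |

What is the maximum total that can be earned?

Order all 8 blocks by rate: Sorghum/T1 23 > Barley/T1 22 > Sorghum/T2 20 > Sunflower/T1 13 > Peas/T1 12 > Barley/T2 8 > Peas/T2 6 > Sunflower/T2 3.
Fill Sorghum T1 block (10 at 23) → 20 left.
Barley T1 at 22: fill all 10 → 10 left.
Fill Sorghum T2 block (7 at 20) → 3 left.
3 remain; put them into Sunflower T1 at 13.
Total = 23×10 + 22×10 + 20×7 + 13×3 = 629.

629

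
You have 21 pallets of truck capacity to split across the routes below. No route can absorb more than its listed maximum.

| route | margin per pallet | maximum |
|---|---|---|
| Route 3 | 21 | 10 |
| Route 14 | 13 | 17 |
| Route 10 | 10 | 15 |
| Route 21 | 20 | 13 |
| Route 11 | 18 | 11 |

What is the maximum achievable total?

430

Highest margin per pallet first: Route 3 21 > Route 21 20 > Route 11 18 > Route 14 13 > Route 10 10.
Route 3 takes 10 to reach its cap of 10 — 11 left.
Route 21: +11 (room for 13) → 11. Pool exhausted.
Total = 21×10 + 20×11 = 430.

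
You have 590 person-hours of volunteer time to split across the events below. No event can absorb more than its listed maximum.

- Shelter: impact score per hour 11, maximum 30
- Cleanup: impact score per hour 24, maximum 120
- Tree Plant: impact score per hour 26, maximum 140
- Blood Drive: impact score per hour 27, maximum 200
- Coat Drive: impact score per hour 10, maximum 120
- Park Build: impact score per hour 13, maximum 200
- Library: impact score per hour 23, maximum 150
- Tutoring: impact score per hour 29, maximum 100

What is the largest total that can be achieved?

15510

Rank by impact score per hour: Tutoring 29 > Blood Drive 27 > Tree Plant 26 > Cleanup 24 > Library 23 > Park Build 13 > Shelter 11 > Coat Drive 10.
Give Tutoring 100 to hit its cap of 100 — 490 left.
Blood Drive takes 200 to reach its cap of 200 — 290 left.
Give Tree Plant 140 to hit its cap of 140 — 150 left.
Give Cleanup 120 to hit its cap of 120 — 30 left.
Only 30 left; Library takes them to reach 30.
Total = 24×120 + 26×140 + 27×200 + 23×30 + 29×100 = 15510.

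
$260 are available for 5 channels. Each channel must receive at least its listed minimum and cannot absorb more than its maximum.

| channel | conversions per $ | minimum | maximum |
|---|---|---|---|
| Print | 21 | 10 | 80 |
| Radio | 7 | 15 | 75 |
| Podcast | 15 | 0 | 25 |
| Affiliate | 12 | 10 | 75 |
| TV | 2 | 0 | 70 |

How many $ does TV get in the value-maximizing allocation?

5

Meeting every minimum uses 10+15+0+10+0 = 35 $, leaving 225.
Order the channels by conversions per $: Print 21 > Podcast 15 > Affiliate 12 > Radio 7 > TV 2.
Give Print 70 more to hit its cap of 80 ; 155 left.
Give Podcast 25 more to hit its cap of 25 ; 130 left.
Give Affiliate 65 more to hit its cap of 75 ; 65 left.
Radio takes 60 more to reach its cap of 75 ; 5 left.
TV: +5 (room for 70) → 5. Pool exhausted.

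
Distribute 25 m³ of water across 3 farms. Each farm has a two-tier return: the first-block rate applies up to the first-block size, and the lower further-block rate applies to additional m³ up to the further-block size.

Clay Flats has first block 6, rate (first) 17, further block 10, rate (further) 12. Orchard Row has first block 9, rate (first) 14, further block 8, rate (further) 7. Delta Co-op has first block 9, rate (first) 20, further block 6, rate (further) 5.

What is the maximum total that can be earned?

420

Order all 6 blocks by rate: Delta Co-op/first 20 > Clay Flats/first 17 > Orchard Row/first 14 > Clay Flats/second 12 > Orchard Row/second 7 > Delta Co-op/second 5.
Delta Co-op/first (20): +9 — 16 left.
Clay Flats/first (17): +6 — 10 left.
Orchard Row first at 14: fill all 9 — 1 left.
Clay Flats/second: +1 of 10 at 12; pool empty.
Total = 20×9 + 17×6 + 14×9 + 12×1 = 420.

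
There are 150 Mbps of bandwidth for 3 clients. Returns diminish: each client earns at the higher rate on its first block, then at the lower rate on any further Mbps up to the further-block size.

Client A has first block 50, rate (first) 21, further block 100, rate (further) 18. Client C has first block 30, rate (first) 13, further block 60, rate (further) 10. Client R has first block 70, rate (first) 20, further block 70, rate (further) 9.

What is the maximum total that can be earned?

2990

Order all 6 blocks by rate: Client A/T1 21 > Client R/T1 20 > Client A/T2 18 > Client C/T1 13 > Client C/T2 10 > Client R/T2 9.
Client A/T1 (21): +50 — 100 left.
Client R T1 at 20: fill all 70 — 30 left.
30 remain; put them into Client A T2 at 18.
Total = 21×50 + 20×70 + 18×30 = 2990.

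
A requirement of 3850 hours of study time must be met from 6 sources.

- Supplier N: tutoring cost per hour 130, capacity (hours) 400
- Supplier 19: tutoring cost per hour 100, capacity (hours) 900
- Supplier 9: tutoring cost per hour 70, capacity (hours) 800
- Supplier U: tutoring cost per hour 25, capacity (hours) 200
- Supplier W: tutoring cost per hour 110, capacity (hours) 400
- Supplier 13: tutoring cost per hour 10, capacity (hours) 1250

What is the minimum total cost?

Cheapest first:
Supplier 13 (10): use full 1250 ; 2600 hours to go.
Take 200 from Supplier U at 25 ; need 2400 more.
Supplier 9 at 70: take all 800 hours ; 1600 still needed.
Take 900 from Supplier 19 at 100 ; need 700 more.
Supplier W at 110: take all 400 hours ; 300 still needed.
Supplier N (130): take the remaining 300 ; done.
Cost = 1250×10 + 200×25 + 800×70 + 900×100 + 400×110 + 300×130 = 246500.

246500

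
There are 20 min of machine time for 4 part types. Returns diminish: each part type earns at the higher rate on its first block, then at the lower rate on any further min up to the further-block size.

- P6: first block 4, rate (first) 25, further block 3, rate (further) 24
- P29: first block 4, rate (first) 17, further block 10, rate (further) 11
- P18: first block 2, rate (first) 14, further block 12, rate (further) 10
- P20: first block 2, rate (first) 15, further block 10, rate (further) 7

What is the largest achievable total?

353

Treat each block as its own option and order by rate: P6/first 25 > P6/second 24 > P29/first 17 > P20/first 15 > P18/first 14 > P29/second 11 > P18/second 10 > P20/second 7.
Fill P6 first block (4 at 25) ; 16 left.
P6 second at 24: fill all 3 ; 13 left.
Fill P29 first block (4 at 17) ; 9 left.
P20 first at 15: fill all 2 ; 7 left.
Fill P18 first block (2 at 14) ; 5 left.
5 remain; put them into P29 second at 11.
Total = 25×4 + 24×3 + 17×4 + 15×2 + 14×2 + 11×5 = 353.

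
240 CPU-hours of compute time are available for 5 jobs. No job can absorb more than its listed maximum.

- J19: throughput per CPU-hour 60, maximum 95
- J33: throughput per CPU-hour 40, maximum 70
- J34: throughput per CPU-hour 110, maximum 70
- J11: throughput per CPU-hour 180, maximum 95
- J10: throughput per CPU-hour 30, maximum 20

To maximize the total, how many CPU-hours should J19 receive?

75

Rank by throughput per CPU-hour: J11 180 > J34 110 > J19 60 > J33 40 > J10 30.
J11: +95 to 95 (cap) ; 145 left.
Give J34 70 to hit its cap of 70 ; 75 left.
J19: +75 (room for 95) → 75. Pool exhausted.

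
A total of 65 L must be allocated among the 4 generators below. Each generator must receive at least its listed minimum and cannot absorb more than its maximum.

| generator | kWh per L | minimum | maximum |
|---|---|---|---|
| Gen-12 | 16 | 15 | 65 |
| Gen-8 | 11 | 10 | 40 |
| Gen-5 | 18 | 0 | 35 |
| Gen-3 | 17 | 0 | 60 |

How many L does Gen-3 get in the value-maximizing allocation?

5

Meeting every minimum uses 15+10+0+0 = 25 L, leaving 40.
Rank by kWh per L: Gen-5 18 > Gen-3 17 > Gen-12 16 > Gen-8 11.
Gen-5: +35 to 35 (cap) → 5 left.
Gen-3 has room for 60 more but only 5 remain, so it gets 5.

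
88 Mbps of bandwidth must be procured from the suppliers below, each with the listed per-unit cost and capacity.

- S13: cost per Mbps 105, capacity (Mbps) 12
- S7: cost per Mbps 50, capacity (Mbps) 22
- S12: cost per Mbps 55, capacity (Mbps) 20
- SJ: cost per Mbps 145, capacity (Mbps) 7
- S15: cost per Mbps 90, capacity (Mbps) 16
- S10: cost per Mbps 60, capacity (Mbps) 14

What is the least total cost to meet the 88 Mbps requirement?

Fill from the cheapest supplier first.
S7 (50): use full 22 → 66 Mbps to go.
Take 20 from S12 at 55 → need 46 more.
S10 (60): use full 14 → 32 Mbps to go.
S15 at 90: take all 16 Mbps → 16 still needed.
S13 at 105: take all 12 Mbps → 4 still needed.
SJ at 145: take 4 of its 7 → requirement met.
Cost = 22×50 + 20×55 + 14×60 + 16×90 + 12×105 + 4×145 = 6320.

6320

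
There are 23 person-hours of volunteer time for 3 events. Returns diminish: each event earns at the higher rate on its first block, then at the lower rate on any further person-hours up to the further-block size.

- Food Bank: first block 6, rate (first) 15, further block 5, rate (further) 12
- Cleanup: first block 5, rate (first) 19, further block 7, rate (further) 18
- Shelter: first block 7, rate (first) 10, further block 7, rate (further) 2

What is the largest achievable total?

Treat each block as its own option and order by rate: Cleanup/first 19 > Cleanup/second 18 > Food Bank/first 15 > Food Bank/second 12 > Shelter/first 10 > Shelter/second 2.
Cleanup/first (19): +5 — 18 left.
Fill Cleanup second block (7 at 18) — 11 left.
Fill Food Bank first block (6 at 15) — 5 left.
Food Bank/second (12): +5 — 0 left.
Total = 19×5 + 18×7 + 15×6 + 12×5 = 371.

371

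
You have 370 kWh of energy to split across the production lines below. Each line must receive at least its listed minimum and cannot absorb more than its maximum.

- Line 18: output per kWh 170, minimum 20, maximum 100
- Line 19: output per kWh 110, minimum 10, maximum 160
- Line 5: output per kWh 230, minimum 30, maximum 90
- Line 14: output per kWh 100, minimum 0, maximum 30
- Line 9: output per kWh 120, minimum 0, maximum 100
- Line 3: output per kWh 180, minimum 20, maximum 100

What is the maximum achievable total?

65200

Meeting every minimum uses 20+10+30+0+0+20 = 80 kWh, leaving 290.
Highest output per kWh first: Line 5 230 > Line 3 180 > Line 18 170 > Line 9 120 > Line 19 110 > Line 14 100.
Line 5 takes 60 more to reach its cap of 90 — 230 left.
Give Line 3 80 more to hit its cap of 100 — 150 left.
Give Line 18 80 more to hit its cap of 100 — 70 left.
Line 9: +70 (room for 100) → 70. Pool exhausted.
Total = 170×100 + 110×10 + 230×90 + 120×70 + 180×100 = 65200.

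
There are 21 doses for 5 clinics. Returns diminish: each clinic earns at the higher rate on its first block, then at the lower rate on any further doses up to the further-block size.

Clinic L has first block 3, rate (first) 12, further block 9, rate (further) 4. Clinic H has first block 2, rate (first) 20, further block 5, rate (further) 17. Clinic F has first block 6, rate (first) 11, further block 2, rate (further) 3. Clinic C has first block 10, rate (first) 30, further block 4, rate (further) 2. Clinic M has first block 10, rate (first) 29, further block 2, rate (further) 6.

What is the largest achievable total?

Order all 10 blocks by rate: Clinic C/T1 30 > Clinic M/T1 29 > Clinic H/T1 20 > Clinic H/T2 17 > Clinic L/T1 12 > Clinic F/T1 11 > Clinic M/T2 6 > Clinic L/T2 4 > Clinic F/T2 3 > Clinic C/T2 2.
Clinic C/T1 (30): +10 — 11 left.
Clinic M T1 at 29: fill all 10 — 1 left.
Clinic H T1 at 20: only 1 left, fill 1.
Total = 30×10 + 29×10 + 20×1 = 610.

610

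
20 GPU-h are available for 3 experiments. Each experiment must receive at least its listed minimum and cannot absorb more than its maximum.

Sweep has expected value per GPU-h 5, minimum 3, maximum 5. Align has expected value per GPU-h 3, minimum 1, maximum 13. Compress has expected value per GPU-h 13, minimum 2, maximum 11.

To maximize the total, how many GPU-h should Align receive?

Meeting every minimum uses 3+1+2 = 6 GPU-h, leaving 14.
Highest expected value per GPU-h first: Compress 13 > Sweep 5 > Align 3.
Compress takes 9 more to reach its cap of 11 ; 5 left.
Sweep: +2 to 5 (cap) ; 3 left.
Only 3 left; Align takes them to reach 4.

4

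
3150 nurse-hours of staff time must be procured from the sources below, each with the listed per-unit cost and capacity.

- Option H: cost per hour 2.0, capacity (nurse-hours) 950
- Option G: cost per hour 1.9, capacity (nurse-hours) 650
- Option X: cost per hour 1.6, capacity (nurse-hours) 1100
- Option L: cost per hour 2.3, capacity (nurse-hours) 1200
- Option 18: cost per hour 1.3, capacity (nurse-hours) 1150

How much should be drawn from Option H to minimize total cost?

Fill from the cheapest source first.
Option 18 (1.3): use full 1150 → 2000 nurse-hours to go.
Take 1100 from Option X at 1.6 → need 900 more.
Option G at 1.9: take all 650 nurse-hours → 250 still needed.
Option H at 2.0: take 250 of its 950 → requirement met.
Option L: unused.

250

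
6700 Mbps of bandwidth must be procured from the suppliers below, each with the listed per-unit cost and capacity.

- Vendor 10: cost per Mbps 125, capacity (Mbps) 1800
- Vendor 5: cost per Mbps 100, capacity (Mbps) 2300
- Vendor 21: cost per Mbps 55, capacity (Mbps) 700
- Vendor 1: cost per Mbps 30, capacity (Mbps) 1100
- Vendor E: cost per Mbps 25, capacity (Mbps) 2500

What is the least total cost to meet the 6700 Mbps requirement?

376500

Fill from the cheapest supplier first.
Vendor E at 25: take all 2500 Mbps — 4200 still needed.
Vendor 1 at 30: take all 1100 Mbps — 3100 still needed.
Vendor 21 (55): use full 700 — 2400 Mbps to go.
Vendor 5 (100): use full 2300 — 100 Mbps to go.
Take 100 from Vendor 10 at 125 to finish.
Cost = 2500×25 + 1100×30 + 700×55 + 2300×100 + 100×125 = 376500.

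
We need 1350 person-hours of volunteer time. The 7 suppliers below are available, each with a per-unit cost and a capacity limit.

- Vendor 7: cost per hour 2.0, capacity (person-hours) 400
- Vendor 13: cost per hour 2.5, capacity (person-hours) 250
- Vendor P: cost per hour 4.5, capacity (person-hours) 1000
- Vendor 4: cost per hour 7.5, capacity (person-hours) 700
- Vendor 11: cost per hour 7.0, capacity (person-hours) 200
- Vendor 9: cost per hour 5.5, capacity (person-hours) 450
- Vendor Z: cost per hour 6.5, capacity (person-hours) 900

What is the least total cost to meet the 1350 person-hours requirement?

4575

Use suppliers in increasing cost order.
Vendor 7 at 2.0: take all 400 person-hours — 950 still needed.
Take 250 from Vendor 13 at 2.5 — need 700 more.
Take 700 from Vendor P at 4.5 to finish.
Vendor 9, Vendor Z, Vendor 11, Vendor 4: unused.
Cost = 400×2.0 + 250×2.5 + 700×4.5 = 4575.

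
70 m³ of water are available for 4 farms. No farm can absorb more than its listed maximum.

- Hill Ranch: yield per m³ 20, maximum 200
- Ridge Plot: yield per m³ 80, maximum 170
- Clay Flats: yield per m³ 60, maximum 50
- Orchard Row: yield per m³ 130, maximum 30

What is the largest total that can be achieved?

7100

Order the farms by yield per m³: Orchard Row 130 > Ridge Plot 80 > Clay Flats 60 > Hill Ranch 20.
Orchard Row: +30 to 30 (cap) → 40 left.
Ridge Plot has room for 170 but only 40 remain, so it gets 40.
Total = 80×40 + 130×30 = 7100.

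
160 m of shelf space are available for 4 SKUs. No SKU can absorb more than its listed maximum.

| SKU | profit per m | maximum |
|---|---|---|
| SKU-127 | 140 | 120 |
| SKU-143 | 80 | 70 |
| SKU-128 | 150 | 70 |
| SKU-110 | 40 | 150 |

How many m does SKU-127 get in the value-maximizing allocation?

90

Order the SKUs by profit per m: SKU-128 150 > SKU-127 140 > SKU-143 80 > SKU-110 40.
SKU-128 takes 70 to reach its cap of 70 → 90 left.
SKU-127: +90 (room for 120) → 90. Pool exhausted.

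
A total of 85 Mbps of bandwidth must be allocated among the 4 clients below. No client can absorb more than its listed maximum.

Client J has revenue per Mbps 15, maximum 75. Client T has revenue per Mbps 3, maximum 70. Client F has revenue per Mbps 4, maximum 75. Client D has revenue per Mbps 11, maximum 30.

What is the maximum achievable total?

Order the clients by revenue per Mbps: Client J 15 > Client D 11 > Client F 4 > Client T 3.
Give Client J 75 to hit its cap of 75 — 10 left.
Client D has room for 30 but only 10 remain, so it gets 10.
Total = 15×75 + 11×10 = 1235.

1235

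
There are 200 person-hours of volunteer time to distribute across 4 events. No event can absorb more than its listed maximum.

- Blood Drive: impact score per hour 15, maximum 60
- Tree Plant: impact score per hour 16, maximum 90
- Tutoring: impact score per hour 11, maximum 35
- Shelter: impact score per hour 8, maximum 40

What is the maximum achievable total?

2845

Highest impact score per hour first: Tree Plant 16 > Blood Drive 15 > Tutoring 11 > Shelter 8.
Tree Plant takes 90 to reach its cap of 90 ; 110 left.
Give Blood Drive 60 to hit its cap of 60 ; 50 left.
Give Tutoring 35 to hit its cap of 35 ; 15 left.
Shelter: +15 (room for 40) → 15. Pool exhausted.
Total = 15×60 + 16×90 + 11×35 + 8×15 = 2845.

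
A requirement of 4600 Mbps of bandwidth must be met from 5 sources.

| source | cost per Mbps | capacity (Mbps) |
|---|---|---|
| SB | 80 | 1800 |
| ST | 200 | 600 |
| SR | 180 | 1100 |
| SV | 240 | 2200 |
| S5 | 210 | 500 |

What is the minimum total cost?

711000

Fill from the cheapest source first.
Take 1800 from SB at 80 → need 2800 more.
SR (180): use full 1100 → 1700 Mbps to go.
Take 600 from ST at 200 → need 1100 more.
S5 at 210: take all 500 Mbps → 600 still needed.
SV (240): take the remaining 600 → done.
Cost = 1800×80 + 1100×180 + 600×200 + 500×210 + 600×240 = 711000.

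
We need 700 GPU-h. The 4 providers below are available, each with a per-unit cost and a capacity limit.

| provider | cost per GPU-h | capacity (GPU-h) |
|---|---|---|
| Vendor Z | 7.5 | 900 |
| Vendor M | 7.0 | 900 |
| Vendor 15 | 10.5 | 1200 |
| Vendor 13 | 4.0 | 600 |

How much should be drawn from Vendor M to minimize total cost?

Cheapest first:
Vendor 13 at 4.0: take all 600 GPU-h → 100 still needed.
Take 100 from Vendor M at 7.0 to finish.
Vendor Z, Vendor 15: unused.

100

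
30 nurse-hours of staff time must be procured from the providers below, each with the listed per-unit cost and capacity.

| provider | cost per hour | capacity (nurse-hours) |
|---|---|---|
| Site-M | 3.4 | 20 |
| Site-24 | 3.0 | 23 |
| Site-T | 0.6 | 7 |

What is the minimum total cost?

73.2

Use providers in increasing cost order.
Site-T (0.6): use full 7 → 23 nurse-hours to go.
Site-24 at 3.0: take all 23 nurse-hours → 0 still needed.
Site-M: unused.
Cost = 7×0.6 + 23×3.0 = 73.2.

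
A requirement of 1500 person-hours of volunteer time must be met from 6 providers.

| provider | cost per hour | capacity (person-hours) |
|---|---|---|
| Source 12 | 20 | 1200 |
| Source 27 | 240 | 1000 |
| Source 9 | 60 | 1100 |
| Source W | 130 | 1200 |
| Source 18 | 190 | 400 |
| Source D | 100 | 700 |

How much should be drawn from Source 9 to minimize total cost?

Fill from the cheapest provider first.
Take 1200 from Source 12 at 20 → need 300 more.
Source 9 at 60: take 300 of its 1100 → requirement met.
Source D, Source W, Source 18, Source 27: unused.

300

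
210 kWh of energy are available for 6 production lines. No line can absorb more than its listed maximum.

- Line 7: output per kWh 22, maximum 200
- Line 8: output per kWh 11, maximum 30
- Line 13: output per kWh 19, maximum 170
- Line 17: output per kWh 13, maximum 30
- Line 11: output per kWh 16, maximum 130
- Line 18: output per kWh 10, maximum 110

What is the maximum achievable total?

Rank by output per kWh: Line 7 22 > Line 13 19 > Line 11 16 > Line 17 13 > Line 8 11 > Line 18 10.
Give Line 7 200 to hit its cap of 200 → 10 left.
Line 13: +10 (room for 170) → 10. Pool exhausted.
Total = 22×200 + 19×10 = 4590.

4590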